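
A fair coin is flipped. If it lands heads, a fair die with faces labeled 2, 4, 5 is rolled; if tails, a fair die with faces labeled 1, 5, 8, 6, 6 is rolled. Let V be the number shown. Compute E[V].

E[V | heads] = (2+4+5)/3 = 11/3.
E[V | tails] = (1+5+8+6+6)/5 = 26/5.
By the law of total expectation,
E[V] = (1/2)·(11/3) + (1/2)·(26/5) = 133/30.

133/30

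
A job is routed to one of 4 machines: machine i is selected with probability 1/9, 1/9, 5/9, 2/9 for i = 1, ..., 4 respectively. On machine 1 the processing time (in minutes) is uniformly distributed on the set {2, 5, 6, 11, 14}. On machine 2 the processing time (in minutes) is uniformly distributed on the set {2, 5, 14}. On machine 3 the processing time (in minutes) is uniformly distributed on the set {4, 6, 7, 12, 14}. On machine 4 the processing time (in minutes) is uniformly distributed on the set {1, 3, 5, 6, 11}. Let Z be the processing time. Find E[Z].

E[Z | machine 1] = (2+5+6+11+14)/5 = 38/5.
E[Z | machine 2] = (2+5+14)/3 = 7.
E[Z | machine 3] = (4+6+7+12+14)/5 = 43/5.
E[Z | machine 4] = (1+3+5+6+11)/5 = 26/5.
By the law of total expectation,
E[Z] = (1/9)·(38/5) + (1/9)·(7) + (5/9)·(43/5) + (2/9)·(26/5) = 68/9.

68/9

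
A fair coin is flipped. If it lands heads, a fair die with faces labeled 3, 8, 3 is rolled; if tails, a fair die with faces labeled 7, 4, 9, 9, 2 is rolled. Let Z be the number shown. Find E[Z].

163/30

E[Z | heads] = (3+8+3)/3 = 14/3.
E[Z | tails] = (7+4+9+9+2)/5 = 31/5.
By the law of total expectation,
E[Z] = (1/2)·(14/3) + (1/2)·(31/5) = 163/30.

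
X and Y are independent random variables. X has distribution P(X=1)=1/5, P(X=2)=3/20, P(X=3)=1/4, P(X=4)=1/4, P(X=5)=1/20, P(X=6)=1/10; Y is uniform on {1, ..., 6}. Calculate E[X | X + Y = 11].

17/3

P(X + Y = 11) = 1/40.
Summing X·P(x,y) over outcomes with X + Y = 11 gives 17/120.
E[X | X + Y = 11] = (17/120) / (1/40) = 17/3.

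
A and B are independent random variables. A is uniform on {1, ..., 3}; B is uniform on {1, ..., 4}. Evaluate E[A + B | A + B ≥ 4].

Outcomes with A + B ≥ 4: (1,3), (1,4), (2,2), (2,3), (2,4), (3,1), (3,2), (3,3), (3,4), each with probability 1/12.
E[A + B | A + B ≥ 4] = (4 + 5 + 4 + 5 + 6 + 4 + 5 + 6 + 7) / 9 = 46/9.

46/9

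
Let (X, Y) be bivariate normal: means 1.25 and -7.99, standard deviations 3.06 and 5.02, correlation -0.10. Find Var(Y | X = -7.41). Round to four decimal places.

For a bivariate normal, Var(Y | X=x) = σ_Y²(1 − ρ²).
Var(Y | X=-7.41) = (5.02)²·(1 − (-0.10)²) = 25.2004·0.99 = 24.9484.

24.9484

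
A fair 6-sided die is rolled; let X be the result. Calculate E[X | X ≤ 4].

Given X ≤ 4, X is equally likely to be any of {1, 2, 3, 4}.
E[X | X ≤ 4] = (1 + 2 + 3 + 4) / 4 = 5/2.

5/2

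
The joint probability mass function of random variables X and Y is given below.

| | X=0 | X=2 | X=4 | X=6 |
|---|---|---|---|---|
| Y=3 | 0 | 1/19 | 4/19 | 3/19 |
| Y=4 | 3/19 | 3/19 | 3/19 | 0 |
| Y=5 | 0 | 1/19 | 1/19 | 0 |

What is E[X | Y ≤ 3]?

P(Y ≤ 3) = 8/19.
Σ X·P over the event = 2·(1/19) + 4·(4/19) + 6·(3/19) = 36/19.
E[X | Y ≤ 3] = (36/19) / (8/19) = 9/2.

9/2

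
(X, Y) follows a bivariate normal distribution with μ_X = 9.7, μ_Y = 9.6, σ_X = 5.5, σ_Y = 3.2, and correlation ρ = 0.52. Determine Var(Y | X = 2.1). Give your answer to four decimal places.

7.4711

For a bivariate normal, Var(Y | X=x) = σ_Y²(1 − ρ²).
Var(Y | X=2.1) = (3.2)²·(1 − (0.52)²) = 10.24·0.7296 = 7.4711.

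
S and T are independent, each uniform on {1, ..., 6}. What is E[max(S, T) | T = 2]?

Outcomes with T = 2: (1,2), (2,2), (3,2), (4,2), (5,2), (6,2), each with probability 1/36.
E[max(S, T) | T = 2] = (2 + 2 + 3 + 4 + 5 + 6) / 6 = 11/3.

11/3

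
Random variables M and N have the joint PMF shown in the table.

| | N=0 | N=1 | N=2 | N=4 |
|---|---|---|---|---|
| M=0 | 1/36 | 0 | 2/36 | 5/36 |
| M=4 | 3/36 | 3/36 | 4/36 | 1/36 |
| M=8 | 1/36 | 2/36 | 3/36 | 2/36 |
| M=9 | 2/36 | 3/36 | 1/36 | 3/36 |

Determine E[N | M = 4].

15/11

P(M = 4) = 11/36.
Σ N·P over the event = 0·(3/36) + 1·(3/36) + 2·(4/36) + 4·(1/36) = 5/12.
E[N | M = 4] = (5/12) / (11/36) = 15/11.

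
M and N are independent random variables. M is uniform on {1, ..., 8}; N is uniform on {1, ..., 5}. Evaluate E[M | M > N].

P(M > N) = 5/8.
Summing M·P(x,y) over outcomes with M > N gives 29/8.
E[M | M > N] = (29/8) / (5/8) = 29/5.

29/5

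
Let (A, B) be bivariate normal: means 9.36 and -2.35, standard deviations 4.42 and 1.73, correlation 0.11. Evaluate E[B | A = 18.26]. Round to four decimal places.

For a bivariate normal, E[B | A=x] = μ_B + ρ·(σ_B/σ_A)·(x − μ_A).
E[B | A=18.26] = -2.35 + (0.11)·(1.73/4.42)·(18.26 − (9.36)) = -2.35 + (0.043054)·(8.9) = -1.9668.

-1.9668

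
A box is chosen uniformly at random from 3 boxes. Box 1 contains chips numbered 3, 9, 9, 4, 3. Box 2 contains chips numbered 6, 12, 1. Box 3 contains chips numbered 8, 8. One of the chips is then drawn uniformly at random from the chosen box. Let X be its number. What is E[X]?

E[X | box 1] = (3+9+9+4+3)/5 = 28/5.
E[X | box 2] = (6+12+1)/3 = 19/3.
E[X | box 3] = (8+8)/2 = 8.
By the law of total expectation,
E[X] = (1/3)·(28/5) + (1/3)·(19/3) + (1/3)·(8) = 299/45.

299/45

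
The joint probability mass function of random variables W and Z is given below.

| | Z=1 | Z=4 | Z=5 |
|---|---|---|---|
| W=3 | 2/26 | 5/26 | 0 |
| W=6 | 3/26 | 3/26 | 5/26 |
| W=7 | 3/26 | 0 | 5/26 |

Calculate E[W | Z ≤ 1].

45/8

P(Z ≤ 1) = 4/13.
Σ W·P over the event = 3·(2/26) + 6·(3/26) + 7·(3/26) = 45/26.
E[W | Z ≤ 1] = (45/26) / (4/13) = 45/8.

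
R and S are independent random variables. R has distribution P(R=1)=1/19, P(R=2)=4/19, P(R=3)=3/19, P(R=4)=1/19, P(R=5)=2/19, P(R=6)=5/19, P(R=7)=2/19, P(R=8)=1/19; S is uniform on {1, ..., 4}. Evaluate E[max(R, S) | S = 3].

90/19

P(S = 3) = 1/4.
Summing max(R,S)·P(x,y) over outcomes with S = 3 gives 45/38.
E[max(R, S) | S = 3] = (45/38) / (1/4) = 90/19.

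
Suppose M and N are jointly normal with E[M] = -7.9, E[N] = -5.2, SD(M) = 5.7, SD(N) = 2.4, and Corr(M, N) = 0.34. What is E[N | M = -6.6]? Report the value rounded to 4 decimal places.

-5.0139

E[N | M=x] = μ_N + ρ(σ_N/σ_M)(x − μ_M) for jointly normal variables.
E[N | M=-6.6] = -5.2 + (0.34)·(2.4/5.7)·(-6.6 − (-7.9)) = -5.2 + (0.14316)·(1.3) = -5.0139.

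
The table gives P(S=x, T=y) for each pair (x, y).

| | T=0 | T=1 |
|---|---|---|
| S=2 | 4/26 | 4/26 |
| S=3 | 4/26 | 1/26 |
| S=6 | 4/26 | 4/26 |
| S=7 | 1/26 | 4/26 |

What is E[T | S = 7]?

P(S = 7) = 5/26.
Summing T·P(S=x,T=y) over the conditioning event gives 2/13.
E[T | S = 7] = (2/13) / (5/26) = 4/5.

4/5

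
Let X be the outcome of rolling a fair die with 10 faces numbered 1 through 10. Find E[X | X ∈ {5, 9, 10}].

P(X ∈ {5, 9, 10}) = 3/10.
Σ over the event: 5·1/10 + 9·1/10 + 10·1/10 = 12/5.
E[X | X ∈ {5, 9, 10}] = (12/5) / (3/10) = 8.

8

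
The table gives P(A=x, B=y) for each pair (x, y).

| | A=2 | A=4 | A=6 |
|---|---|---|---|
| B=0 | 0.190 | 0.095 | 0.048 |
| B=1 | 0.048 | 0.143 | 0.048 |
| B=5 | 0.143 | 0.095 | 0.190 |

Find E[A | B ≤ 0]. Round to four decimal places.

3.1471

P(B ≤ 0) = 0.333.
Σ A·P over the event = 2·(0.190) + 4·(0.095) + 6·(0.048) = 1.048.
E[A | B ≤ 0] = (1.048) / (0.333) = 3.1471.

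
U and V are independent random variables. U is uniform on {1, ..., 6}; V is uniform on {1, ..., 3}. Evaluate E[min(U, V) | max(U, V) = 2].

4/3

Outcomes with max(U, V) = 2: (1,2), (2,1), (2,2), each with probability 1/18.
E[min(U, V) | max(U, V) = 2] = (1 + 1 + 2) / 3 = 4/3.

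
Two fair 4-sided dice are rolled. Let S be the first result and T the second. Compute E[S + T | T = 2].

Outcomes with T = 2: (1,2), (2,2), (3,2), (4,2), each with probability 1/16.
E[S + T | T = 2] = (3 + 4 + 5 + 6) / 4 = 9/2.

9/2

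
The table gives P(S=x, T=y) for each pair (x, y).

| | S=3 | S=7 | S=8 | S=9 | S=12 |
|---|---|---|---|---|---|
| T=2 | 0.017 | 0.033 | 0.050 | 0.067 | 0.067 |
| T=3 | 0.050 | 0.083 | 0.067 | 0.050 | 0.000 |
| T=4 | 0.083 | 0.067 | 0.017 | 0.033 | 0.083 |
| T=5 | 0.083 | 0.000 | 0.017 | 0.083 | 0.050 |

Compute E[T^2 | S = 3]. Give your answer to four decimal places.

16.8283

P(S = 3) = 0.233.
Summing T^2·P(S=x,T=y) over the conditioning event gives 3.921.
E[T^2 | S = 3] = (3.921) / (0.233) = 16.8283.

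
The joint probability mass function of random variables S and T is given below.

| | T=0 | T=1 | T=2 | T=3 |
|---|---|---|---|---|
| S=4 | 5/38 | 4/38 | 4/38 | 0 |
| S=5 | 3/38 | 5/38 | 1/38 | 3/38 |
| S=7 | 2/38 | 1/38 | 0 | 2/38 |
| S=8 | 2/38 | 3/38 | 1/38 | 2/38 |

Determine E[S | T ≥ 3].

P(T ≥ 3) = 7/38.
Σ S·P over the event = 5·(3/38) + 7·(2/38) + 8·(2/38) = 45/38.
E[S | T ≥ 3] = (45/38) / (7/38) = 45/7.

45/7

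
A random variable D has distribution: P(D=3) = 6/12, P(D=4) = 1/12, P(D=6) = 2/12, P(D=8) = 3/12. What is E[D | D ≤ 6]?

34/9

P(D ≤ 6) = 3/4.
Σ over the event: 3·1/2 + 4·1/12 + 6·1/6 = 17/6.
E[D | D ≤ 6] = (17/6) / (3/4) = 34/9.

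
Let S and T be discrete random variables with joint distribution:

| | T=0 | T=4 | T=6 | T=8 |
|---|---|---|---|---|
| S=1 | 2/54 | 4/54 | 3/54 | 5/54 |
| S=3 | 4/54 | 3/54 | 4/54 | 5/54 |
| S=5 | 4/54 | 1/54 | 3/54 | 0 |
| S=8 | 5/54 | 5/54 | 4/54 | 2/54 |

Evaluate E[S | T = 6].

31/7

P(T = 6) = 7/27.
Σ S·P over the event = 1·(3/54) + 3·(4/54) + 5·(3/54) + 8·(4/54) = 31/27.
E[S | T = 6] = (31/27) / (7/27) = 31/7.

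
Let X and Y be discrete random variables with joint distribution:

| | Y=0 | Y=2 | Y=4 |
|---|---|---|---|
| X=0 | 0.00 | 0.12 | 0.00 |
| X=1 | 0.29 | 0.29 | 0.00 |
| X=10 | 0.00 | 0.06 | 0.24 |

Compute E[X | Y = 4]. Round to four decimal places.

P(Y = 4) = 0.24.
Σ X·P over the event = 10·(0.24) = 2.40.
E[X | Y = 4] = (2.40) / (0.24) = 10.0000.

10.0000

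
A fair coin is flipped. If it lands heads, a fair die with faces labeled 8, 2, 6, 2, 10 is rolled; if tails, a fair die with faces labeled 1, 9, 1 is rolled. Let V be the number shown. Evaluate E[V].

139/30

E[V | heads] = (8+2+6+2+10)/5 = 28/5.
E[V | tails] = (1+9+1)/3 = 11/3.
E[V] = (1/2)·(28/5) + (1/2)·(11/3) = 139/30.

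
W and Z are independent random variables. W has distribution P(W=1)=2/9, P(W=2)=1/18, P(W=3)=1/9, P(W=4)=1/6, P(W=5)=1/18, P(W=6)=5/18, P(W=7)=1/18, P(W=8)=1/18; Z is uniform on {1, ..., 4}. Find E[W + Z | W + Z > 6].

111/13

P(W + Z > 6) = 13/24.
Summing (W+Z)·P(x,y) over outcomes with W + Z > 6 gives 37/8.
E[W + Z | W + Z > 6] = (37/8) / (13/24) = 111/13.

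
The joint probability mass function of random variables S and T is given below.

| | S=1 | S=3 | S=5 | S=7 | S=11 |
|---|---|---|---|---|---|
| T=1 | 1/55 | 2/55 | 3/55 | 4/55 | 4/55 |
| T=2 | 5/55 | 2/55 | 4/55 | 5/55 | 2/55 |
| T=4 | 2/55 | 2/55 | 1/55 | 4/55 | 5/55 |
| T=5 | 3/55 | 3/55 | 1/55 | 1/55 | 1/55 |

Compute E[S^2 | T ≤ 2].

P(T ≤ 2) = 32/55.
Summing S^2·P(S=x,T=y) over the conditioning event gives 1384/55.
E[S^2 | T ≤ 2] = (1384/55) / (32/55) = 173/4.

173/4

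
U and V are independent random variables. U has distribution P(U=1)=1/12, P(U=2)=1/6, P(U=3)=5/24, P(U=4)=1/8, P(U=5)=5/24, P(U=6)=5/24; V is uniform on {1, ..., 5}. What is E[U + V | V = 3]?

P(V = 3) = 1/5.
Summing (U+V)·P(x,y) over outcomes with V = 3 gives 41/30.
E[U + V | V = 3] = (41/30) / (1/5) = 41/6.

41/6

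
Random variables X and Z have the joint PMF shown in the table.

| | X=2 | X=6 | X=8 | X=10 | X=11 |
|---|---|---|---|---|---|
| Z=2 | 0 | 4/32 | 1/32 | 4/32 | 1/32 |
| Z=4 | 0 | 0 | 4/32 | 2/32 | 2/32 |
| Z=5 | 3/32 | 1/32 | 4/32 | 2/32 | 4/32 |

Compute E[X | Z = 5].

P(Z = 5) = 7/16.
Σ X·P over the event = 2·(3/32) + 6·(1/32) + 8·(4/32) + 10·(2/32) + 11·(4/32) = 27/8.
E[X | Z = 5] = (27/8) / (7/16) = 54/7.

54/7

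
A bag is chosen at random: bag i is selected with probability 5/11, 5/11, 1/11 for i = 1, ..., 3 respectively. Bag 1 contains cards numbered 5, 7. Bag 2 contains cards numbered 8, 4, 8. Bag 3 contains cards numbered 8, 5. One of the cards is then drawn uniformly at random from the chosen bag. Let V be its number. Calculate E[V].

E[V | bag 1] = (5+7)/2 = 6.
E[V | bag 2] = (8+4+8)/3 = 20/3.
E[V | bag 3] = (8+5)/2 = 13/2.
By the law of total expectation,
E[V] = (5/11)·(6) + (5/11)·(20/3) + (1/11)·(13/2) = 419/66.

419/66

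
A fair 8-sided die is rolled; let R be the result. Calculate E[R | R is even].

5

Given R is even, R is equally likely to be any of {2, 4, 6, 8}.
E[R | R is even] = (2 + 4 + 6 + 8) / 4 = 5.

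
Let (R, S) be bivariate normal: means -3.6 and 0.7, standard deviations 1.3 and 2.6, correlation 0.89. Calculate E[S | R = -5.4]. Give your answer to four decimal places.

For a bivariate normal, E[S | R=x] = μ_S + ρ·(σ_S/σ_R)·(x − μ_R).
E[S | R=-5.4] = 0.7 + (0.89)·(2.6/1.3)·(-5.4 − (-3.6)) = 0.7 + (1.78)·(-1.8) = -2.5040.

-2.5040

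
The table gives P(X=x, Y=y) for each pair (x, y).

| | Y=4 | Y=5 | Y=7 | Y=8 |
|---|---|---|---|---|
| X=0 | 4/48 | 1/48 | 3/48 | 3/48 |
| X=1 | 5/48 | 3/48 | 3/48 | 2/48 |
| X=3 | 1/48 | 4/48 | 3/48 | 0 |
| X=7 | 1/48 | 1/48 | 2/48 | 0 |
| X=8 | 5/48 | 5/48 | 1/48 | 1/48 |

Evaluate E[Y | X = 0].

6

P(X = 0) = 11/48.
Σ Y·P over the event = 4·(4/48) + 5·(1/48) + 7·(3/48) + 8·(3/48) = 11/8.
E[Y | X = 0] = (11/8) / (11/48) = 6.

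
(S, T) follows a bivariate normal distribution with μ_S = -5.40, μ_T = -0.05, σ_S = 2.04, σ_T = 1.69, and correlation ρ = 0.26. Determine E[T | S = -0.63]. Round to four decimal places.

0.9774

The regression of T on S has slope ρ·σ_T/σ_S and passes through (μ_S, μ_T).
E[T | S=-0.63] = -0.05 + (0.26)·(1.69/2.04)·(-0.63 − (-5.40)) = -0.05 + (0.21539)·(4.77) = 0.9774.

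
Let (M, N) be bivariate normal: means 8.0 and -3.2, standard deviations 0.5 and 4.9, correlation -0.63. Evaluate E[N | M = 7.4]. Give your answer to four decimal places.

0.5044

E[N | M=x] = μ_N + ρ(σ_N/σ_M)(x − μ_M) for jointly normal variables.
E[N | M=7.4] = -3.2 + (-0.63)·(4.9/0.5)·(7.4 − (8.0)) = -3.2 + (-6.174)·(-0.6) = 0.5044.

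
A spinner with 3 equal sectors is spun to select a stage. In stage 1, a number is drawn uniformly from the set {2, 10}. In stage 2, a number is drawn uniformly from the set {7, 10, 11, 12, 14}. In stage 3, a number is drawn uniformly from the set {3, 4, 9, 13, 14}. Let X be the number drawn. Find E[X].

E[X | stage 1] = (2+10)/2 = 6.
E[X | stage 2] = (7+10+11+12+14)/5 = 54/5.
E[X | stage 3] = (3+4+9+13+14)/5 = 43/5.
By the law of total expectation,
E[X] = (1/3)·(6) + (1/3)·(54/5) + (1/3)·(43/5) = 127/15.

127/15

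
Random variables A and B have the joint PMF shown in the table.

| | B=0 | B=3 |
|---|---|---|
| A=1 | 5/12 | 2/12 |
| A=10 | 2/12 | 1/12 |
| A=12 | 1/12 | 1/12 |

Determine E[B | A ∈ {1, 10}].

9/10

P(A ∈ {1, 10}) = 5/6.
Summing B·P(A=x,B=y) over the conditioning event gives 3/4.
E[B | A ∈ {1, 10}] = (3/4) / (5/6) = 9/10.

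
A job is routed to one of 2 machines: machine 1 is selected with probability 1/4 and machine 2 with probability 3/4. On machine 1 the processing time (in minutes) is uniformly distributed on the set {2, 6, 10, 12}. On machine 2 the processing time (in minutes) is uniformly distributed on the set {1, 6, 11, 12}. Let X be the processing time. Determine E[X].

15/2

E[X | machine 1] = (2+6+10+12)/4 = 15/2.
E[X | machine 2] = (1+6+11+12)/4 = 15/2.
By the law of total expectation,
E[X] = (1/4)·(15/2) + (3/4)·(15/2) = 15/2.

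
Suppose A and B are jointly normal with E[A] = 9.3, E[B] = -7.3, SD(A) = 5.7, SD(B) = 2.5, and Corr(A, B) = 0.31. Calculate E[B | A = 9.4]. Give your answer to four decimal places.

For a bivariate normal, E[B | A=x] = μ_B + ρ·(σ_B/σ_A)·(x − μ_A).
E[B | A=9.4] = -7.3 + (0.31)·(2.5/5.7)·(9.4 − (9.3)) = -7.3 + (0.13596)·(0.1) = -7.2864.

-7.2864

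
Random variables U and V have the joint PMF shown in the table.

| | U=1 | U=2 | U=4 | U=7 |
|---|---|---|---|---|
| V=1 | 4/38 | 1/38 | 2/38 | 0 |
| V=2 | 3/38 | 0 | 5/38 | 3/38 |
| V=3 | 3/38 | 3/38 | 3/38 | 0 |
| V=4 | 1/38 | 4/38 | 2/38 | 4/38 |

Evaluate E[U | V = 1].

P(V = 1) = 7/38.
Σ U·P over the event = 1·(4/38) + 2·(1/38) + 4·(2/38) = 7/19.
E[U | V = 1] = (7/19) / (7/38) = 2.

2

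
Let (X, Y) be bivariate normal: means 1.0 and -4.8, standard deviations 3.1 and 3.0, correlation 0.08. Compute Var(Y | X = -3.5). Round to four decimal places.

Var(Y | X=x) = (1 − ρ²)·σ_Y².
Var(Y | X=-3.5) = (3.0)²·(1 − (0.08)²) = 9·0.9936 = 8.9424.

8.9424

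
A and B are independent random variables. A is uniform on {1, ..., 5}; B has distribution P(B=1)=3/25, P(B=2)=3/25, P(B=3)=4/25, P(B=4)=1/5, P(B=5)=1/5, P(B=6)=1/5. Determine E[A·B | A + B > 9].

P(A + B > 9) = 3/25.
Summing AB·P(x,y) over outcomes with A + B > 9 gives 79/25.
E[A·B | A + B > 9] = (79/25) / (3/25) = 79/3.

79/3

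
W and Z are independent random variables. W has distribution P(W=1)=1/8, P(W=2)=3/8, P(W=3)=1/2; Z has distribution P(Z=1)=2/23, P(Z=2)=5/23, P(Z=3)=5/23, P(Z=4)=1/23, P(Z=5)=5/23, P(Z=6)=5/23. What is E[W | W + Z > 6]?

197/79

P(W + Z > 6) = 79/184.
Summing W·P(x,y) over outcomes with W + Z > 6 gives 197/184.
E[W | W + Z > 6] = (197/184) / (79/184) = 197/79.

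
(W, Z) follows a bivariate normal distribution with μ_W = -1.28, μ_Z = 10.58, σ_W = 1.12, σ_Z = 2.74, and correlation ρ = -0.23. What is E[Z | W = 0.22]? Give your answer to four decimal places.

E[Z | W=x] = μ_Z + ρ(σ_Z/σ_W)(x − μ_W) for jointly normal variables.
E[Z | W=0.22] = 10.58 + (-0.23)·(2.74/1.12)·(0.22 − (-1.28)) = 10.58 + (-0.56268)·(1.5) = 9.7360.

9.7360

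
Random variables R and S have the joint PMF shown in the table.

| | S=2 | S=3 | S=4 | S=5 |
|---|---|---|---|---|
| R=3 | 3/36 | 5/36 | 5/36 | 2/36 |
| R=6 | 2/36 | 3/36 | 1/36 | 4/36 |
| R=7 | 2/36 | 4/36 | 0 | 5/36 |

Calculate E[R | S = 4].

7/2

P(S = 4) = 1/6.
Σ R·P over the event = 3·(5/36) + 6·(1/36) = 7/12.
E[R | S = 4] = (7/12) / (1/6) = 7/2.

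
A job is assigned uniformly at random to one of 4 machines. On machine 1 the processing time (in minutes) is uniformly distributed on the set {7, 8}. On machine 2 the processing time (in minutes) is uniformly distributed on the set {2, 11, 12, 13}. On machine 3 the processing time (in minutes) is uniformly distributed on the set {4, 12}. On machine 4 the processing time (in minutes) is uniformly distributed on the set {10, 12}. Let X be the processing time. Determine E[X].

E[X | machine 1] = (7+8)/2 = 15/2.
E[X | machine 2] = (2+11+12+13)/4 = 19/2.
E[X | machine 3] = (4+12)/2 = 8.
E[X | machine 4] = (10+12)/2 = 11.
E[X] = (1/4)·(15/2) + (1/4)·(19/2) + (1/4)·(8) + (1/4)·(11) = 9.

9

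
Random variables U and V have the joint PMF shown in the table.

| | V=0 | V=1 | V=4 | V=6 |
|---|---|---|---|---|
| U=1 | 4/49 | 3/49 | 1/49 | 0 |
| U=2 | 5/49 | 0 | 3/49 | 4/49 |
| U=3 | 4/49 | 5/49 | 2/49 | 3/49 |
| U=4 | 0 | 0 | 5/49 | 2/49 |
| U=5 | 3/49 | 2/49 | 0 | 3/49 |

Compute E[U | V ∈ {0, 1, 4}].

102/37

P(V ∈ {0, 1, 4}) = 37/49.
Summing U·P(U=x,V=y) over the conditioning event gives 102/49.
E[U | V ∈ {0, 1, 4}] = (102/49) / (37/49) = 102/37.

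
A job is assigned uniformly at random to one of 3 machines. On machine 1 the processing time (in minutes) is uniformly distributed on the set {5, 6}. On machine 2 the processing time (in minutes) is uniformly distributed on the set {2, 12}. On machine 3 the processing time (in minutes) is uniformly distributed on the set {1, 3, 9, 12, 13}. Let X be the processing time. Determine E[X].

67/10

E[X | machine 1] = (5+6)/2 = 11/2.
E[X | machine 2] = (2+12)/2 = 7.
E[X | machine 3] = (1+3+9+12+13)/5 = 38/5.
E[X] = (1/3)·(11/2) + (1/3)·(7) + (1/3)·(38/5) = 67/10.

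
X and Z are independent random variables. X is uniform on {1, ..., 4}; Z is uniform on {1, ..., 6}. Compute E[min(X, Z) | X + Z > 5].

37/14

P(X + Z > 5) = 7/12.
Summing min(X,Z)·P(x,y) over outcomes with X + Z > 5 gives 37/24.
E[min(X, Z) | X + Z > 5] = (37/24) / (7/12) = 37/14.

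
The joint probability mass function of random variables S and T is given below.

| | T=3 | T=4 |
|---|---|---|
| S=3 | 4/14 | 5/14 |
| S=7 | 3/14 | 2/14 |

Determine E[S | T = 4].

P(T = 4) = 1/2.
Σ S·P over the event = 3·(5/14) + 7·(2/14) = 29/14.
E[S | T = 4] = (29/14) / (1/2) = 29/7.

29/7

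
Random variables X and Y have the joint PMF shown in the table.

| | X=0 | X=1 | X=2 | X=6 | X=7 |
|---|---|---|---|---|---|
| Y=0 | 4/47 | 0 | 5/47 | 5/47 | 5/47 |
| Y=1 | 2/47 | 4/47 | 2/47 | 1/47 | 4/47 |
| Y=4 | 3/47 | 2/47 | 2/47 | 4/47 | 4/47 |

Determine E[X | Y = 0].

75/19

P(Y = 0) = 19/47.
Σ X·P over the event = 0·(4/47) + 2·(5/47) + 6·(5/47) + 7·(5/47) = 75/47.
E[X | Y = 0] = (75/47) / (19/47) = 75/19.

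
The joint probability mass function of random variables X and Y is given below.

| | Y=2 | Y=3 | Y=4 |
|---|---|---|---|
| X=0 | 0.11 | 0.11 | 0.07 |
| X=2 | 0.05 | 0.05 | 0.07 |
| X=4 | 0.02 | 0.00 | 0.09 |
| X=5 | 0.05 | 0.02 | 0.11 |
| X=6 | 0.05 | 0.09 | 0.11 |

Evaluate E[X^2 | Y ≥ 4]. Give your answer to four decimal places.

18.7333

P(Y ≥ 4) = 0.45.
Σ X^2·P over the event = 0·(0.07) + 4·(0.07) + 16·(0.09) + 25·(0.11) + 36·(0.11) = 8.43.
E[X^2 | Y ≥ 4] = (8.43) / (0.45) = 18.7333.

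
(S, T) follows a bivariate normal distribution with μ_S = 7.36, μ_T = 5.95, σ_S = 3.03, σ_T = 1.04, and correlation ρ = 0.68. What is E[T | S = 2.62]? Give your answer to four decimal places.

4.8437

For a bivariate normal, E[T | S=x] = μ_T + ρ·(σ_T/σ_S)·(x − μ_S).
E[T | S=2.62] = 5.95 + (0.68)·(1.04/3.03)·(2.62 − (7.36)) = 5.95 + (0.2334)·(-4.74) = 4.8437.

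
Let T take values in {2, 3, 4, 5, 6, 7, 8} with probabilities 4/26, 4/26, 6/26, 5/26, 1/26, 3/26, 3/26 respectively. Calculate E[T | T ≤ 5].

69/19

P(T ≤ 5) = 19/26.
Σ over the event: 2·2/13 + 3·2/13 + 4·3/13 + 5·5/26 = 69/26.
E[T | T ≤ 5] = (69/26) / (19/26) = 69/19.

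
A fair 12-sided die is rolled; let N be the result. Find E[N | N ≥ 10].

Given N ≥ 10, N is equally likely to be any of {10, 11, 12}.
E[N | N ≥ 10] = (10 + 11 + 12) / 3 = 11.

11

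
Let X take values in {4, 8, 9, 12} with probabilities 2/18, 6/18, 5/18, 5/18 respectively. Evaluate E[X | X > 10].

P(X > 10) = 5/18.
Σ over the event: 12·5/18 = 10/3.
E[X | X > 10] = (10/3) / (5/18) = 12.

12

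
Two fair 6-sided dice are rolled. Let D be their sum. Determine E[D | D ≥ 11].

34/3

P(D ≥ 11) = 1/12.
Σ over the event: 11·1/18 + 12·1/36 = 17/18.
E[D | D ≥ 11] = (17/18) / (1/12) = 34/3.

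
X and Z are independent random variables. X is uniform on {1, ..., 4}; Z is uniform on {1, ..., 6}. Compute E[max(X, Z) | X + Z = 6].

Outcomes with X + Z = 6: (1,5), (2,4), (3,3), (4,2), each with probability 1/24.
E[max(X, Z) | X + Z = 6] = (5 + 4 + 3 + 4) / 4 = 4.

4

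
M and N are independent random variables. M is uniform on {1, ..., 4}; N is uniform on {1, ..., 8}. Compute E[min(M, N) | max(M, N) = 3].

9/5

Outcomes with max(M, N) = 3: (1,3), (2,3), (3,1), (3,2), (3,3), each with probability 1/32.
E[min(M, N) | max(M, N) = 3] = (1 + 2 + 1 + 2 + 3) / 5 = 9/5.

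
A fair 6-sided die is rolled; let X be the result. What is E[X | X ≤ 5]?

Given X ≤ 5, X is equally likely to be any of {1, 2, 3, 4, 5}.
E[X | X ≤ 5] = (1 + 2 + 3 + 4 + 5) / 5 = 3.

3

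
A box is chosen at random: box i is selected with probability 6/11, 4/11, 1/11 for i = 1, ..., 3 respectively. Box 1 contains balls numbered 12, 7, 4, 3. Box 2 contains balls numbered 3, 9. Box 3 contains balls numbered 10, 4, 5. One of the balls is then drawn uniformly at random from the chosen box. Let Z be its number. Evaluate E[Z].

E[Z | box 1] = (12+7+4+3)/4 = 13/2.
E[Z | box 2] = (3+9)/2 = 6.
E[Z | box 3] = (10+4+5)/3 = 19/3.
By the law of total expectation,
E[Z] = (6/11)·(13/2) + (4/11)·(6) + (1/11)·(19/3) = 208/33.

208/33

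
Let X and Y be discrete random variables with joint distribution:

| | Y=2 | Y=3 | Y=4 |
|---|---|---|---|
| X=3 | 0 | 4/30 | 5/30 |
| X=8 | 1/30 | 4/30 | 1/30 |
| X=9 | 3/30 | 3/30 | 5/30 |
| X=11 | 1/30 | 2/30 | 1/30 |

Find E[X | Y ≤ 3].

139/18

P(Y ≤ 3) = 3/5.
Σ X·P over the event = 3·(4/30) + 8·(1/30) + 8·(4/30) + 9·(3/30) + 9·(3/30) + 11·(1/30) + 11·(2/30) = 139/30.
E[X | Y ≤ 3] = (139/30) / (3/5) = 139/18.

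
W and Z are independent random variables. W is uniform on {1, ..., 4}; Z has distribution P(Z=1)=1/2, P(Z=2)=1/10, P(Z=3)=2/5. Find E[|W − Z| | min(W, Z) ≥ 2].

11/15

P(min(W, Z) ≥ 2) = 3/8.
Summing |W−Z|·P(x,y) over outcomes with min(W, Z) ≥ 2 gives 11/40.
E[|W − Z| | min(W, Z) ≥ 2] = (11/40) / (3/8) = 11/15.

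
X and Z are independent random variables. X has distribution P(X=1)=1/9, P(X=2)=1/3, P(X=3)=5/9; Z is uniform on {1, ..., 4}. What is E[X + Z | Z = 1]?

31/9

P(Z = 1) = 1/4.
Summing (X+Z)·P(x,y) over outcomes with Z = 1 gives 31/36.
E[X + Z | Z = 1] = (31/36) / (1/4) = 31/9.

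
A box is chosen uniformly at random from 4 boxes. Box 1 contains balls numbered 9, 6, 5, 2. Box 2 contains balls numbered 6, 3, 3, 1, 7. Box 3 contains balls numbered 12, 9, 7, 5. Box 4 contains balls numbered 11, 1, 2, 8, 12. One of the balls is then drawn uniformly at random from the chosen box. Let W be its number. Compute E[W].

491/80

E[W | box 1] = (9+6+5+2)/4 = 11/2.
E[W | box 2] = (6+3+3+1+7)/5 = 4.
E[W | box 3] = (12+9+7+5)/4 = 33/4.
E[W | box 4] = (11+1+2+8+12)/5 = 34/5.
By the law of total expectation,
E[W] = (1/4)·(11/2) + (1/4)·(4) + (1/4)·(33/4) + (1/4)·(34/5) = 491/80.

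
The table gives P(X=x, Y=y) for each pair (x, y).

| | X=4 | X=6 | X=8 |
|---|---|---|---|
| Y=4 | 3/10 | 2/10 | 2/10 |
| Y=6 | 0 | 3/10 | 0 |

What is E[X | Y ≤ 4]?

P(Y ≤ 4) = 7/10.
Σ X·P over the event = 4·(3/10) + 6·(2/10) + 8·(2/10) = 4.
E[X | Y ≤ 4] = (4) / (7/10) = 40/7.

40/7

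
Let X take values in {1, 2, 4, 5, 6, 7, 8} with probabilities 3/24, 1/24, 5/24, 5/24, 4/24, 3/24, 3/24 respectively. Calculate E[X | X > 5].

69/10

P(X > 5) = 5/12.
Σ over the event: 6·1/6 + 7·1/8 + 8·1/8 = 23/8.
E[X | X > 5] = (23/8) / (5/12) = 69/10.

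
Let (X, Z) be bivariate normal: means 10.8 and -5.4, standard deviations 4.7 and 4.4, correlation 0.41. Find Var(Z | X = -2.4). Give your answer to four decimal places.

Var(Z | X=x) = (1 − ρ²)·σ_Z².
Var(Z | X=-2.4) = (4.4)²·(1 − (0.41)²) = 19.36·0.8319 = 16.1056.

16.1056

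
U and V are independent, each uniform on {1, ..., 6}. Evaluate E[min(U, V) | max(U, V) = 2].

Outcomes with max(U, V) = 2: (1,2), (2,1), (2,2), each with probability 1/36.
E[min(U, V) | max(U, V) = 2] = (1 + 1 + 2) / 3 = 4/3.

4/3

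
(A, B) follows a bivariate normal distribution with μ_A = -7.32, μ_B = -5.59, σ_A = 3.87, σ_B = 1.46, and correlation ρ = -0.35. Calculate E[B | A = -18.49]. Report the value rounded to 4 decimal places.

The regression of B on A has slope ρ·σ_B/σ_A and passes through (μ_A, μ_B).
E[B | A=-18.49] = -5.59 + (-0.35)·(1.46/3.87)·(-18.49 − (-7.32)) = -5.59 + (-0.13204)·(-11.17) = -4.1151.

-4.1151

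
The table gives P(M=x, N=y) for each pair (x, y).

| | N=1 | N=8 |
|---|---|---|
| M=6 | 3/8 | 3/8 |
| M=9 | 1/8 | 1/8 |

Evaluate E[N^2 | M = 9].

65/2

P(M = 9) = 1/4.
Σ N^2·P over the event = 1·(1/8) + 64·(1/8) = 65/8.
E[N^2 | M = 9] = (65/8) / (1/4) = 65/2.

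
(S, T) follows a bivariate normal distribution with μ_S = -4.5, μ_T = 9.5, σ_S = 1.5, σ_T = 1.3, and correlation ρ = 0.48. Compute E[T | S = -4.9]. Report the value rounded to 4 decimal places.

9.3336

The regression of T on S has slope ρ·σ_T/σ_S and passes through (μ_S, μ_T).
E[T | S=-4.9] = 9.5 + (0.48)·(1.3/1.5)·(-4.9 − (-4.5)) = 9.5 + (0.416)·(-0.4) = 9.3336.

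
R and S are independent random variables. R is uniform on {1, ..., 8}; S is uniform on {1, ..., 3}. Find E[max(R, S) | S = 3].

P(S = 3) = 1/3.
Summing max(R,S)·P(x,y) over outcomes with S = 3 gives 13/8.
E[max(R, S) | S = 3] = (13/8) / (1/3) = 39/8.

39/8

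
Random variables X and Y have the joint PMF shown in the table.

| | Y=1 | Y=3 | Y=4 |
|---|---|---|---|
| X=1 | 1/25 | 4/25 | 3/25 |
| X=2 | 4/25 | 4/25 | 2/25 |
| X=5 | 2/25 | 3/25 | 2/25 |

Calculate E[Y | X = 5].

19/7

P(X = 5) = 7/25.
Σ Y·P over the event = 1·(2/25) + 3·(3/25) + 4·(2/25) = 19/25.
E[Y | X = 5] = (19/25) / (7/25) = 19/7.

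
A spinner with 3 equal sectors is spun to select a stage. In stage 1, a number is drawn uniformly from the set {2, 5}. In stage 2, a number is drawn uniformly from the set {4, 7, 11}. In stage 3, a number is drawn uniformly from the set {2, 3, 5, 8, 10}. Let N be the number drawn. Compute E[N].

493/90

E[N | stage 1] = (2+5)/2 = 7/2.
E[N | stage 2] = (4+7+11)/3 = 22/3.
E[N | stage 3] = (2+3+5+8+10)/5 = 28/5.
By the law of total expectation,
E[N] = (1/3)·(7/2) + (1/3)·(22/3) + (1/3)·(28/5) = 493/90.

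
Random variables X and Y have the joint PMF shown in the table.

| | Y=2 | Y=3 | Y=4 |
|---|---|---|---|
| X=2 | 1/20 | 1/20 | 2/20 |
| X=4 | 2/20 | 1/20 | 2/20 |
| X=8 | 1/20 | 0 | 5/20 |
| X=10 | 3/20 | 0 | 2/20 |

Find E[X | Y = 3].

P(Y = 3) = 1/10.
Σ X·P over the event = 2·(1/20) + 4·(1/20) = 3/10.
E[X | Y = 3] = (3/10) / (1/10) = 3.

3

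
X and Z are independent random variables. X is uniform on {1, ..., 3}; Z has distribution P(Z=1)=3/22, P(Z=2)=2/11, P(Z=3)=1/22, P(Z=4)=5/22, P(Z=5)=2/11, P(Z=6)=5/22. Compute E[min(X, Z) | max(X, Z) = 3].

17/10

P(max(X, Z) = 3) = 5/33.
Summing min(X,Z)·P(x,y) over outcomes with max(X, Z) = 3 gives 17/66.
E[min(X, Z) | max(X, Z) = 3] = (17/66) / (5/33) = 17/10.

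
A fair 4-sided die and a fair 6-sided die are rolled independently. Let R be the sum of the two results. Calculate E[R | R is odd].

6

P(R is odd) = 1/2.
Σ over the event: 3·1/12 + 5·1/6 + 7·1/6 + 9·1/12 = 3.
E[R | R is odd] = (3) / (1/2) = 6.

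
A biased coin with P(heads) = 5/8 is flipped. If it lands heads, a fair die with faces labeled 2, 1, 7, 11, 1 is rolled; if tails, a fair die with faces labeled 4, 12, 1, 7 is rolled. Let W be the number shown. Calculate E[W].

E[W | heads] = (2+1+7+11+1)/5 = 22/5.
E[W | tails] = (4+12+1+7)/4 = 6.
E[W] = (5/8)·(22/5) + (3/8)·(6) = 5.

5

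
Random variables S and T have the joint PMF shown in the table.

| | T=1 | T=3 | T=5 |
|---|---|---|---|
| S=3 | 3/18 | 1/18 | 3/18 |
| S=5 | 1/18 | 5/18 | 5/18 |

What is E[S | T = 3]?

14/3

P(T = 3) = 1/3.
Σ S·P over the event = 3·(1/18) + 5·(5/18) = 14/9.
E[S | T = 3] = (14/9) / (1/3) = 14/3.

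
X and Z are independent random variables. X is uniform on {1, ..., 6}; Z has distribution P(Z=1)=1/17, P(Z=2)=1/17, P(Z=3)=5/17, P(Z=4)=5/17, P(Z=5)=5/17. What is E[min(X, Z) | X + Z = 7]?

43/17

P(X + Z = 7) = 1/6.
Summing min(X,Z)·P(x,y) over outcomes with X + Z = 7 gives 43/102.
E[min(X, Z) | X + Z = 7] = (43/102) / (1/6) = 43/17.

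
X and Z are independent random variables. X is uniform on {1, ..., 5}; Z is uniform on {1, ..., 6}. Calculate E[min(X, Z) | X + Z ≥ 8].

Outcomes with X + Z ≥ 8: (2,6), (3,5), (3,6), (4,4), (4,5), (4,6), (5,3), (5,4), (5,5), (5,6), each with probability 1/30.
E[min(X, Z) | X + Z ≥ 8] = (2 + 3 + 3 + 4 + 4 + 4 + 3 + 4 + 5 + 5) / 10 = 37/10.

37/10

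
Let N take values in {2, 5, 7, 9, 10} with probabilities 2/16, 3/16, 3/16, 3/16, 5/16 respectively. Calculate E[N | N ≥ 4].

113/14

P(N ≥ 4) = 7/8.
Σ over the event: 5·3/16 + 7·3/16 + 9·3/16 + 10·5/16 = 113/16.
E[N | N ≥ 4] = (113/16) / (7/8) = 113/14.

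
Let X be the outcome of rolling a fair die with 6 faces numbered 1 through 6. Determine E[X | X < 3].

3/2

Given X < 3, X is equally likely to be any of {1, 2}.
E[X | X < 3] = (1 + 2) / 2 = 3/2.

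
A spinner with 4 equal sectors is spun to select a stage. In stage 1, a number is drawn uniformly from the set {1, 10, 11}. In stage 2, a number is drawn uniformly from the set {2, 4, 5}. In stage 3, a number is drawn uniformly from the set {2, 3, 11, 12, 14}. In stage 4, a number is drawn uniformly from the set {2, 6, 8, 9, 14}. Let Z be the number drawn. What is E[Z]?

E[Z | stage 1] = (1+10+11)/3 = 22/3.
E[Z | stage 2] = (2+4+5)/3 = 11/3.
E[Z | stage 3] = (2+3+11+12+14)/5 = 42/5.
E[Z | stage 4] = (2+6+8+9+14)/5 = 39/5.
E[Z] = (1/4)·(22/3) + (1/4)·(11/3) + (1/4)·(42/5) + (1/4)·(39/5) = 34/5.

34/5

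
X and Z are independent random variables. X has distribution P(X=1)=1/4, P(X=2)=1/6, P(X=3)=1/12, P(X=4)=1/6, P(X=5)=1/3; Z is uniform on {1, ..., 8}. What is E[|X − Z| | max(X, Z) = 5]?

31/14

P(max(X, Z) = 5) = 7/24.
Summing |X−Z|·P(x,y) over outcomes with max(X, Z) = 5 gives 31/48.
E[|X − Z| | max(X, Z) = 5] = (31/48) / (7/24) = 31/14.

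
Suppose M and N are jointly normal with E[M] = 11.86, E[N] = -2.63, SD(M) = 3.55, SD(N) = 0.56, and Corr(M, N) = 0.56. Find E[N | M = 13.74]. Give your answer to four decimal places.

For a bivariate normal, E[N | M=x] = μ_N + ρ·(σ_N/σ_M)·(x − μ_M).
E[N | M=13.74] = -2.63 + (0.56)·(0.56/3.55)·(13.74 − (11.86)) = -2.63 + (0.088338)·(1.88) = -2.4639.

-2.4639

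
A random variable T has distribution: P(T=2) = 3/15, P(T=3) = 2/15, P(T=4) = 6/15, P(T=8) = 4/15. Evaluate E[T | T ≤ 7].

36/11

P(T ≤ 7) = 11/15.
Σ over the event: 2·1/5 + 3·2/15 + 4·2/5 = 12/5.
E[T | T ≤ 7] = (12/5) / (11/15) = 36/11.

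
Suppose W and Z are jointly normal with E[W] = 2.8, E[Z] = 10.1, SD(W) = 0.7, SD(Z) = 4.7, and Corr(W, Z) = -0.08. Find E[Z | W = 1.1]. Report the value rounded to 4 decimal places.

E[Z | W=x] = μ_Z + ρ(σ_Z/σ_W)(x − μ_W) for jointly normal variables.
E[Z | W=1.1] = 10.1 + (-0.08)·(4.7/0.7)·(1.1 − (2.8)) = 10.1 + (-0.53714)·(-1.7) = 11.0131.

11.0131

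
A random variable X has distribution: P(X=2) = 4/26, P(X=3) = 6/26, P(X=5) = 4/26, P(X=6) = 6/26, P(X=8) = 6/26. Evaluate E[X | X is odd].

P(X is odd) = 5/13.
Σ over the event: 3·3/13 + 5·2/13 = 19/13.
E[X | X is odd] = (19/13) / (5/13) = 19/5.

19/5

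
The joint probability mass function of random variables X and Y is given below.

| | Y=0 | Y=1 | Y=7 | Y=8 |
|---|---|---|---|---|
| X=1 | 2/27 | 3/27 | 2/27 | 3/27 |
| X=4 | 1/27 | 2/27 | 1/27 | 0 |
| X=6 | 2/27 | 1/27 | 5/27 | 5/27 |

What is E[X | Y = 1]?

17/6

P(Y = 1) = 2/9.
Summing X·P(X=x,Y=y) over the conditioning event gives 17/27.
E[X | Y = 1] = (17/27) / (2/9) = 17/6.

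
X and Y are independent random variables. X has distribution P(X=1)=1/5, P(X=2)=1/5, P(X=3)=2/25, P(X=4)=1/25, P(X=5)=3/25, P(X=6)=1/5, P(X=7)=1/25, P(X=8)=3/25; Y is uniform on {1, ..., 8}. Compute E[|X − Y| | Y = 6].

P(Y = 6) = 1/8.
Summing |X−Y|·P(x,y) over outcomes with Y = 6 gives 63/200.
E[|X − Y| | Y = 6] = (63/200) / (1/8) = 63/25.

63/25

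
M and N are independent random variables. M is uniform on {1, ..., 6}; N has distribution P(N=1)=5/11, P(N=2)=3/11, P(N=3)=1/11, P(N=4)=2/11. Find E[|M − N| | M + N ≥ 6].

30/11

P(M + N ≥ 6) = 1/2.
Summing |M−N|·P(x,y) over outcomes with M + N ≥ 6 gives 15/11.
E[|M − N| | M + N ≥ 6] = (15/11) / (1/2) = 30/11.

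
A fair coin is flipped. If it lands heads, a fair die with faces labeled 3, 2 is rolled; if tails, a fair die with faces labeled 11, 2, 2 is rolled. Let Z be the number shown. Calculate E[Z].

15/4

E[Z | heads] = (3+2)/2 = 5/2.
E[Z | tails] = (11+2+2)/3 = 5.
By the law of total expectation,
E[Z] = (1/2)·(5/2) + (1/2)·(5) = 15/4.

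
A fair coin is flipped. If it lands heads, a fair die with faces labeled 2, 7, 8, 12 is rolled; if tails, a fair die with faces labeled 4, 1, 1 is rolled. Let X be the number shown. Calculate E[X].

E[X | heads] = (2+7+8+12)/4 = 29/4.
E[X | tails] = (4+1+1)/3 = 2.
E[X] = (1/2)·(29/4) + (1/2)·(2) = 37/8.

37/8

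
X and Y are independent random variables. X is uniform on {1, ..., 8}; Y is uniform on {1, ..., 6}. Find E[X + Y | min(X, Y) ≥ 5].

12

Outcomes with min(X, Y) ≥ 5: (5,5), (5,6), (6,5), (6,6), (7,5), (7,6), (8,5), (8,6), each with probability 1/48.
E[X + Y | min(X, Y) ≥ 5] = (10 + 11 + 11 + 12 + 12 + 13 + 13 + 14) / 8 = 12.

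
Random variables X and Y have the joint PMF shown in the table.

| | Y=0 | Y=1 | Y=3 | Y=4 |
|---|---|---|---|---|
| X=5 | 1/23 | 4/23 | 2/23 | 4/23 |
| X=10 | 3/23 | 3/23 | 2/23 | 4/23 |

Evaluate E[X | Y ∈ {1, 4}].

P(Y ∈ {1, 4}) = 15/23.
Σ X·P over the event = 5·(4/23) + 5·(4/23) + 10·(3/23) + 10·(4/23) = 110/23.
E[X | Y ∈ {1, 4}] = (110/23) / (15/23) = 22/3.

22/3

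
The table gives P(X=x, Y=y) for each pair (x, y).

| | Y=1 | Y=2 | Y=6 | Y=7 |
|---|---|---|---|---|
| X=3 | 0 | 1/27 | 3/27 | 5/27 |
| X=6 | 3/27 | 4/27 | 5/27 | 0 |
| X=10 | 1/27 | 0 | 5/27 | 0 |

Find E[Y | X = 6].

41/12

P(X = 6) = 4/9.
Σ Y·P over the event = 1·(3/27) + 2·(4/27) + 6·(5/27) = 41/27.
E[Y | X = 6] = (41/27) / (4/9) = 41/12.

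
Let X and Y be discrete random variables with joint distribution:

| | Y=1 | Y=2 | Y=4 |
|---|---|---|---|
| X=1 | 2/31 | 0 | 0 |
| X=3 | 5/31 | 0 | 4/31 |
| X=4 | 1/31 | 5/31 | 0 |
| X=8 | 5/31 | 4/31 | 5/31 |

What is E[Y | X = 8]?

33/14

P(X = 8) = 14/31.
Σ Y·P over the event = 1·(5/31) + 2·(4/31) + 4·(5/31) = 33/31.
E[Y | X = 8] = (33/31) / (14/31) = 33/14.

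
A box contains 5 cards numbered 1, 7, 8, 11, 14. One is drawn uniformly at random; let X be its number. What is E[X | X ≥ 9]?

P(X ≥ 9) = 2/5.
Σ over the event: 11·1/5 + 14·1/5 = 5.
E[X | X ≥ 9] = (5) / (2/5) = 25/2.

25/2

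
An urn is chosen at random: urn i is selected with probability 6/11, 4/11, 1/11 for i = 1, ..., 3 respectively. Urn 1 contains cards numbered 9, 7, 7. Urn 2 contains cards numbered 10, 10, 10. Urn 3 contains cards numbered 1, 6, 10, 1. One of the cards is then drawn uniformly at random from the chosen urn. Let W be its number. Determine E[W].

E[W | urn 1] = (9+7+7)/3 = 23/3.
E[W | urn 2] = (10+10+10)/3 = 10.
E[W | urn 3] = (1+6+10+1)/4 = 9/2.
E[W] = (6/11)·(23/3) + (4/11)·(10) + (1/11)·(9/2) = 181/22.

181/22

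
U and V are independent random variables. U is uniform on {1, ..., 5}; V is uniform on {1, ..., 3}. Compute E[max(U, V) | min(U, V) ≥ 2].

29/8

Outcomes with min(U, V) ≥ 2: (2,2), (2,3), (3,2), (3,3), (4,2), (4,3), (5,2), (5,3), each with probability 1/15.
E[max(U, V) | min(U, V) ≥ 2] = (2 + 3 + 3 + 3 + 4 + 4 + 5 + 5) / 8 = 29/8.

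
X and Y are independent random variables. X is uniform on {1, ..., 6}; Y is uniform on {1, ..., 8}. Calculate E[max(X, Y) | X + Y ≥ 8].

P(X + Y ≥ 8) = 9/16.
Summing max(X,Y)·P(x,y) over outcomes with X + Y ≥ 8 gives 173/48.
E[max(X, Y) | X + Y ≥ 8] = (173/48) / (9/16) = 173/27.

173/27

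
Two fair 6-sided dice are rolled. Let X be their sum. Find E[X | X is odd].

7

P(X is odd) = 1/2.
Σ over the event: 3·1/18 + 5·1/9 + 7·1/6 + 9·1/9 + 11·1/18 = 7/2.
E[X | X is odd] = (7/2) / (1/2) = 7.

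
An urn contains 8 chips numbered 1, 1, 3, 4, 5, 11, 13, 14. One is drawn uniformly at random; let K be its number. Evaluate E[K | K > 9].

38/3

P(K > 9) = 3/8.
Σ over the event: 11·1/8 + 13·1/8 + 14·1/8 = 19/4.
E[K | K > 9] = (19/4) / (3/8) = 38/3.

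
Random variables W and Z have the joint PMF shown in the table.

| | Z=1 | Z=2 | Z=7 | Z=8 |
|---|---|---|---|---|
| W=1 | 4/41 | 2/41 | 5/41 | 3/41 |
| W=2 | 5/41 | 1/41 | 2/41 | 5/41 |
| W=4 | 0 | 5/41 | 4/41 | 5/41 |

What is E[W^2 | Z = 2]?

P(Z = 2) = 8/41.
Σ W^2·P over the event = 1·(2/41) + 4·(1/41) + 16·(5/41) = 86/41.
E[W^2 | Z = 2] = (86/41) / (8/41) = 43/4.

43/4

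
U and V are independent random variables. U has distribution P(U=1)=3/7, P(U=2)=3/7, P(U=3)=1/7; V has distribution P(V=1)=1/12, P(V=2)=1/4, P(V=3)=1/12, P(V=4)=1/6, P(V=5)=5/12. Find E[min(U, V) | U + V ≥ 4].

P(U + V ≥ 4) = 23/28.
Summing min(U,V)·P(x,y) over outcomes with U + V ≥ 4 gives 121/84.
E[min(U, V) | U + V ≥ 4] = (121/84) / (23/28) = 121/69.

121/69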